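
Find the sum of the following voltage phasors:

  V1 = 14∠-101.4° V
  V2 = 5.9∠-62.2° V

Step 1 — Convert each phasor to rectangular form:
  V1 = 14·(cos(-101.4°) + j·sin(-101.4°)) = -2.767 - j13.72 V
  V2 = 5.9·(cos(-62.2°) + j·sin(-62.2°)) = 2.752 - j5.219 V
Step 2 — Sum components: V_total = -0.01552 - j18.94 V.
Step 3 — Convert to polar: |V_total| = 18.94 V, ∠V_total = -90.0°.

V_total = 18.94∠-90.0° V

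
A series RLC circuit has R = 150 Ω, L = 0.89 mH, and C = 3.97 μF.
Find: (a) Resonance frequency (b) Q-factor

Step 1 — Resonance condition Im(Z)=0 gives ω₀ = 1/√(LC).
Step 2 — ω₀ = 1/√(0.00089·3.97e-06) = 1.682e+04 rad/s.
Step 3 — f₀ = ω₀/(2π) = 2678 Hz.
Step 4 — Series Q: Q = ω₀L/R = 1.682e+04·0.00089/150 = 0.09982.

(a) f₀ = 2678 Hz  (b) Q = 0.09982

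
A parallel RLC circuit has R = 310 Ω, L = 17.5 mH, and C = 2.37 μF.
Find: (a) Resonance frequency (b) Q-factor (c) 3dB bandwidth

Step 1 — Resonance: ω₀ = 1/√(LC) = 1/√(0.0175·2.37e-06) = 4910 rad/s.
Step 2 — f₀ = ω₀/(2π) = 781.5 Hz.
Step 3 — Parallel Q: Q = R/(ω₀L) = 310/(4910·0.0175) = 3.608.
Step 4 — Bandwidth: Δω = ω₀/Q = 1361 rad/s; BW = Δω/(2π) = 216.6 Hz.

(a) f₀ = 781.5 Hz  (b) Q = 3.608  (c) BW = 216.6 Hz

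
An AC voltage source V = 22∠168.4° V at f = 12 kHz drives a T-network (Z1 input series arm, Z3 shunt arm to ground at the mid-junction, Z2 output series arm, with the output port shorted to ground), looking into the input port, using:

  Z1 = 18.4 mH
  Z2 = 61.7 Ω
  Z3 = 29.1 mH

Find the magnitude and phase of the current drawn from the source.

Step 1 — Angular frequency: ω = 2π·f = 2π·1.2e+04 = 7.54e+04 rad/s.
Step 2 — Component impedances:
  Z1: Z = jωL = j·7.54e+04·0.0184 = 0 + j1387 Ω
  Z2: Z = R = 61.7 Ω
  Z3: Z = jωL = j·7.54e+04·0.0291 = 0 + j2194 Ω
Step 3 — With the output port shorted to ground, the output series arm Z2 runs from the junction to ground; the shunt arm Z3 also runs from the junction to ground. They appear in parallel: Z3 || Z2 = 61.65 + j1.734 Ω.
Step 4 — Series with input arm Z1: Z_in = Z1 + (Z3 || Z2) = 61.65 + j1389 Ω = 1390∠87.5° Ω.
Step 5 — Source phasor: V = 22∠168.4° V = -21.55 + j4.424 V.
Step 6 — Ohm's law: I = V / Z_total = (-21.55 + j4.424) / (61.65 + j1389) = 0.002491 + j0.01563 A.
Step 7 — Convert to polar: |I| = 0.01582 A, ∠I = 80.9°.

I = 0.01582∠80.9° A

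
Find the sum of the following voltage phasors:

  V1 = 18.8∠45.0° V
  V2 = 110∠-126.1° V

Step 1 — Convert each phasor to rectangular form:
  V1 = 18.8·(cos(45.0°) + j·sin(45.0°)) = 13.29 + j13.29 V
  V2 = 110·(cos(-126.1°) + j·sin(-126.1°)) = -64.81 - j88.88 V
Step 2 — Sum components: V_total = -51.52 - j75.59 V.
Step 3 — Convert to polar: |V_total| = 91.47 V, ∠V_total = -124.3°.

V_total = 91.47∠-124.3° V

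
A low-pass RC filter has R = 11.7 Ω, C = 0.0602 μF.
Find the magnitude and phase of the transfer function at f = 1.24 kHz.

Step 1 — Angular frequency: ω = 2π·1240 = 7791 rad/s.
Step 2 — Transfer function: H(jω) = 1/(1 + jωRC).
Step 3 — Denominator: 1 + jωRC = 1 + j·7791·11.7·6.02e-08 = 1 + j0.005488.
Step 4 — H = 1 - j0.005487.
Step 5 — Magnitude: |H| = 1 (-0.0 dB); phase: φ = -0.3°.

|H| = 1 (-0.0 dB), φ = -0.3°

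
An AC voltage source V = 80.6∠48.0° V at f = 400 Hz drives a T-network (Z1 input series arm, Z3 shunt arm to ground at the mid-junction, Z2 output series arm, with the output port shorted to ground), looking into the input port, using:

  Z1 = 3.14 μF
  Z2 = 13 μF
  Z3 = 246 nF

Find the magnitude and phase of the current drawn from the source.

Step 1 — Angular frequency: ω = 2π·f = 2π·400 = 2513 rad/s.
Step 2 — Component impedances:
  Z1: Z = 1/(jωC) = -j/(ω·C) = 0 - j126.7 Ω
  Z2: Z = 1/(jωC) = -j/(ω·C) = 0 - j30.61 Ω
  Z3: Z = 1/(jωC) = -j/(ω·C) = 0 - j1617 Ω
Step 3 — With the output port shorted to ground, the output series arm Z2 runs from the junction to ground; the shunt arm Z3 also runs from the junction to ground. They appear in parallel: Z3 || Z2 = 0 - j30.04 Ω.
Step 4 — Series with input arm Z1: Z_in = Z1 + (Z3 || Z2) = 0 - j156.8 Ω = 156.8∠-90.0° Ω.
Step 5 — Source phasor: V = 80.6∠48.0° V = 53.93 + j59.9 V.
Step 6 — Ohm's law: I = V / Z_total = (53.93 + j59.9) / (0 - j156.8) = -0.3821 + j0.3441 A.
Step 7 — Convert to polar: |I| = 0.5142 A, ∠I = 138.0°.

I = 0.5142∠138.0° A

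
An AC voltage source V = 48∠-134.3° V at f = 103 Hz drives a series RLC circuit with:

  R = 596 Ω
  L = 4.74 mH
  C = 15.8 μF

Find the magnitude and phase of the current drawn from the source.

Step 1 — Angular frequency: ω = 2π·f = 2π·103 = 647.2 rad/s.
Step 2 — Component impedances:
  R: Z = R = 596 Ω
  L: Z = jωL = j·647.2·0.00474 = 0 + j3.068 Ω
  C: Z = 1/(jωC) = -j/(ω·C) = 0 - j97.8 Ω
Step 3 — Series combination: Z_total = R + L + C = 596 - j94.73 Ω = 603.5∠-9.0° Ω.
Step 4 — Source phasor: V = 48∠-134.3° V = -33.52 - j34.35 V.
Step 5 — Ohm's law: I = V / Z_total = (-33.52 - j34.35) / (596 - j94.73) = -0.04593 - j0.06494 A.
Step 6 — Convert to polar: |I| = 0.07954 A, ∠I = -125.3°.

I = 0.07954∠-125.3° A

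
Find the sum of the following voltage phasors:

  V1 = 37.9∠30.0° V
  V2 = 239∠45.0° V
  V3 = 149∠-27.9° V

Step 1 — Convert each phasor to rectangular form:
  V1 = 37.9·(cos(30.0°) + j·sin(30.0°)) = 32.82 + j18.95 V
  V2 = 239·(cos(45.0°) + j·sin(45.0°)) = 169 + j169 V
  V3 = 149·(cos(-27.9°) + j·sin(-27.9°)) = 131.7 - j69.72 V
Step 2 — Sum components: V_total = 333.5 + j118.2 V.
Step 3 — Convert to polar: |V_total| = 353.8 V, ∠V_total = 19.5°.

V_total = 353.8∠19.5° V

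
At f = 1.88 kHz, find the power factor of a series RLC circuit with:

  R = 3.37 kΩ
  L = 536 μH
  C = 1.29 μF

Step 1 — Angular frequency: ω = 2π·f = 2π·1880 = 1.181e+04 rad/s.
Step 2 — Component impedances:
  R: Z = R = 3370 Ω
  L: Z = jωL = j·1.181e+04·0.000536 = 0 + j6.331 Ω
  C: Z = 1/(jωC) = -j/(ω·C) = 0 - j65.63 Ω
Step 3 — Series combination: Z_total = R + L + C = 3370 - j59.29 Ω = 3371∠-1.0° Ω.
Step 4 — Power factor: PF = cos(φ) = Re(Z)/|Z| = 3370/3370.52 = 0.9998.
Step 5 — Type: Im(Z) = -59.29 ⇒ leading (phase φ = -1.0°).

PF = 0.9998 (leading, φ = -1.0°)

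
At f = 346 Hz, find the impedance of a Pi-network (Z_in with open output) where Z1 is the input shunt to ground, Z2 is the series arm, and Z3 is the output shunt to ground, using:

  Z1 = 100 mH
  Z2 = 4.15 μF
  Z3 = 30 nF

Step 1 — Angular frequency: ω = 2π·f = 2π·346 = 2174 rad/s.
Step 2 — Component impedances:
  Z1: Z = jωL = j·2174·0.1 = 0 + j217.4 Ω
  Z2: Z = 1/(jωC) = -j/(ω·C) = 0 - j110.8 Ω
  Z3: Z = 1/(jωC) = -j/(ω·C) = 0 - j1.533e+04 Ω
Step 3 — With open output, the series arm Z2 and the output shunt Z3 appear in series to ground: Z2 + Z3 = 0 - j1.544e+04 Ω.
Step 4 — Parallel with input shunt Z1: Z_in = Z1 || (Z2 + Z3) = 0 + j220.5 Ω = 220.5∠90.0° Ω.

Z = 0 + j220.5 Ω = 220.5∠90.0° Ω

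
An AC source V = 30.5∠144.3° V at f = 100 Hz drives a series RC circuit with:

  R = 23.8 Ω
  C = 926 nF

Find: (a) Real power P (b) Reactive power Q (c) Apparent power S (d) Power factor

Step 1 — Angular frequency: ω = 2π·f = 2π·100 = 628.3 rad/s.
Step 2 — Component impedances:
  R: Z = R = 23.8 Ω
  C: Z = 1/(jωC) = -j/(ω·C) = 0 - j1719 Ω
Step 3 — Series combination: Z_total = R + C = 23.8 - j1719 Ω = 1719∠-89.2° Ω.
Step 4 — Source phasor: V = 30.5∠144.3° V = -24.77 + j17.8 V.
Step 5 — Current: I = V / Z = -0.01055 - j0.01426 A = 0.01774∠-126.5° A.
Step 6 — Complex power: S = V·I* = 0.007493 - j0.5411 VA.
Step 7 — Real power: P = Re(S) = 0.007493 W.
Step 8 — Reactive power: Q = Im(S) = -0.5411 VAR.
Step 9 — Apparent power: |S| = 0.5412 VA.
Step 10 — Power factor: PF = P/|S| = 0.01385 (leading).

(a) P = 0.007493 W  (b) Q = -0.5411 VAR  (c) S = 0.5412 VA  (d) PF = 0.01385 (leading)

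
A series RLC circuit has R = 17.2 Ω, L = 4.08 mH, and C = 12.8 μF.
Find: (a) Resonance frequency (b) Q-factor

Step 1 — Resonance condition Im(Z)=0 gives ω₀ = 1/√(LC).
Step 2 — ω₀ = 1/√(0.00408·1.28e-05) = 4376 rad/s.
Step 3 — f₀ = ω₀/(2π) = 696.4 Hz.
Step 4 — Series Q: Q = ω₀L/R = 4376·0.00408/17.2 = 1.038.

(a) f₀ = 696.4 Hz  (b) Q = 1.038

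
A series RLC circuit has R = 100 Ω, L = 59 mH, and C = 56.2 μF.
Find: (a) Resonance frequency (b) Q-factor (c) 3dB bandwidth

Step 1 — Resonance: ω₀ = 1/√(LC) = 1/√(0.059·5.62e-05) = 549.2 rad/s.
Step 2 — f₀ = ω₀/(2π) = 87.4 Hz.
Step 3 — Series Q: Q = ω₀L/R = 549.2·0.059/100 = 0.324.
Step 4 — Bandwidth: Δω = ω₀/Q = 1695 rad/s; BW = Δω/(2π) = 269.8 Hz.

(a) f₀ = 87.4 Hz  (b) Q = 0.324  (c) BW = 269.8 Hz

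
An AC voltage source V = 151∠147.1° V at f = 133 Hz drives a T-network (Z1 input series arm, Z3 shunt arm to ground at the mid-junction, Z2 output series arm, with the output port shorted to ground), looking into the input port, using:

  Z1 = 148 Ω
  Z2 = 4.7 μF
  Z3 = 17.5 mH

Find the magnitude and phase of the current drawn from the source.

Step 1 — Angular frequency: ω = 2π·f = 2π·133 = 835.7 rad/s.
Step 2 — Component impedances:
  Z1: Z = R = 148 Ω
  Z2: Z = 1/(jωC) = -j/(ω·C) = 0 - j254.6 Ω
  Z3: Z = jωL = j·835.7·0.0175 = 0 + j14.62 Ω
Step 3 — With the output port shorted to ground, the output series arm Z2 runs from the junction to ground; the shunt arm Z3 also runs from the junction to ground. They appear in parallel: Z3 || Z2 = 0 + j15.52 Ω.
Step 4 — Series with input arm Z1: Z_in = Z1 + (Z3 || Z2) = 148 + j15.52 Ω = 148.8∠6.0° Ω.
Step 5 — Source phasor: V = 151∠147.1° V = -126.8 + j82.02 V.
Step 6 — Ohm's law: I = V / Z_total = (-126.8 + j82.02) / (148 + j15.52) = -0.7899 + j0.637 A.
Step 7 — Convert to polar: |I| = 1.015 A, ∠I = 141.1°.

I = 1.015∠141.1° A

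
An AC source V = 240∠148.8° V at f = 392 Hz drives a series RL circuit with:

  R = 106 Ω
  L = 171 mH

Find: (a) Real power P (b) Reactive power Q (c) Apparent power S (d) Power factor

Step 1 — Angular frequency: ω = 2π·f = 2π·392 = 2463 rad/s.
Step 2 — Component impedances:
  R: Z = R = 106 Ω
  L: Z = jωL = j·2463·0.171 = 0 + j421.2 Ω
Step 3 — Series combination: Z_total = R + L = 106 + j421.2 Ω = 434.3∠75.9° Ω.
Step 4 — Source phasor: V = 240∠148.8° V = -205.3 + j124.3 V.
Step 5 — Current: I = V / Z = 0.1622 + j0.5282 A = 0.5526∠72.9° A.
Step 6 — Complex power: S = V·I* = 32.37 + j128.6 VA.
Step 7 — Real power: P = Re(S) = 32.37 W.
Step 8 — Reactive power: Q = Im(S) = 128.6 VAR.
Step 9 — Apparent power: |S| = 132.6 VA.
Step 10 — Power factor: PF = P/|S| = 0.2441 (lagging).

(a) P = 32.37 W  (b) Q = 128.6 VAR  (c) S = 132.6 VA  (d) PF = 0.2441 (lagging)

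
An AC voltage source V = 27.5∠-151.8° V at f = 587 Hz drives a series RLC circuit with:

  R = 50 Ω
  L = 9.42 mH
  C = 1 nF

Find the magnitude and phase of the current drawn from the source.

Step 1 — Angular frequency: ω = 2π·f = 2π·587 = 3688 rad/s.
Step 2 — Component impedances:
  R: Z = R = 50 Ω
  L: Z = jωL = j·3688·0.00942 = 0 + j34.74 Ω
  C: Z = 1/(jωC) = -j/(ω·C) = 0 - j2.711e+05 Ω
Step 3 — Series combination: Z_total = R + L + C = 50 - j2.711e+05 Ω = 2.711e+05∠-90.0° Ω.
Step 4 — Source phasor: V = 27.5∠-151.8° V = -24.24 - j13 V.
Step 5 — Ohm's law: I = V / Z_total = (-24.24 - j13) / (50 - j2.711e+05) = 4.792e-05 - j8.941e-05 A.
Step 6 — Convert to polar: |I| = 0.0001014 A, ∠I = -61.8°.

I = 0.0001014∠-61.8° A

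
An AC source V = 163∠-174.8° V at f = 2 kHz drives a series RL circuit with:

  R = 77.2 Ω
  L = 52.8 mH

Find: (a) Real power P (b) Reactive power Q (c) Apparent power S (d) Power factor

Step 1 — Angular frequency: ω = 2π·f = 2π·2000 = 1.257e+04 rad/s.
Step 2 — Component impedances:
  R: Z = R = 77.2 Ω
  L: Z = jωL = j·1.257e+04·0.0528 = 0 + j663.5 Ω
Step 3 — Series combination: Z_total = R + L = 77.2 + j663.5 Ω = 668∠83.4° Ω.
Step 4 — Source phasor: V = 163∠-174.8° V = -162.3 - j14.77 V.
Step 5 — Current: I = V / Z = -0.05005 + j0.2388 A = 0.244∠101.8° A.
Step 6 — Complex power: S = V·I* = 4.597 + j39.51 VA.
Step 7 — Real power: P = Re(S) = 4.597 W.
Step 8 — Reactive power: Q = Im(S) = 39.51 VAR.
Step 9 — Apparent power: |S| = 39.78 VA.
Step 10 — Power factor: PF = P/|S| = 0.1156 (lagging).

(a) P = 4.597 W  (b) Q = 39.51 VAR  (c) S = 39.78 VA  (d) PF = 0.1156 (lagging)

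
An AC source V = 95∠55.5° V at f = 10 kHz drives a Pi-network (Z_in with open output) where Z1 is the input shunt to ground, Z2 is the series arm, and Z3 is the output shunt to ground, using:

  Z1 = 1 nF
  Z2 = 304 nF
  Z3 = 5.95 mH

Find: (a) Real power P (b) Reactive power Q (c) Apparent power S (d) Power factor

Step 1 — Angular frequency: ω = 2π·f = 2π·1e+04 = 6.283e+04 rad/s.
Step 2 — Component impedances:
  Z1: Z = 1/(jωC) = -j/(ω·C) = 0 - j1.592e+04 Ω
  Z2: Z = 1/(jωC) = -j/(ω·C) = 0 - j52.35 Ω
  Z3: Z = jωL = j·6.283e+04·0.00595 = 0 + j373.8 Ω
Step 3 — With open output, the series arm Z2 and the output shunt Z3 appear in series to ground: Z2 + Z3 = 0 + j321.5 Ω.
Step 4 — Parallel with input shunt Z1: Z_in = Z1 || (Z2 + Z3) = 0 + j328.1 Ω = 328.1∠90.0° Ω.
Step 5 — Source phasor: V = 95∠55.5° V = 53.81 + j78.29 V.
Step 6 — Current: I = V / Z = 0.2386 - j0.164 A = 0.2895∠-34.5° A.
Step 7 — Complex power: S = V·I* = 0 + j27.5 VA.
Step 8 — Real power: P = Re(S) = 0 W.
Step 9 — Reactive power: Q = Im(S) = 27.5 VAR.
Step 10 — Apparent power: |S| = 27.5 VA.
Step 11 — Power factor: PF = P/|S| = 0 (lagging).

(a) P = 0 W  (b) Q = 27.5 VAR  (c) S = 27.5 VA  (d) PF = 0 (lagging)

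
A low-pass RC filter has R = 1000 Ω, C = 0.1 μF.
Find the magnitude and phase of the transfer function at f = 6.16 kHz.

Step 1 — Angular frequency: ω = 2π·6160 = 3.87e+04 rad/s.
Step 2 — Transfer function: H(jω) = 1/(1 + jωRC).
Step 3 — Denominator: 1 + jωRC = 1 + j·3.87e+04·1000·1e-07 = 1 + j3.87.
Step 4 — H = 0.06258 - j0.2422.
Step 5 — Magnitude: |H| = 0.2502 (-12.0 dB); phase: φ = -75.5°.

|H| = 0.2502 (-12.0 dB), φ = -75.5°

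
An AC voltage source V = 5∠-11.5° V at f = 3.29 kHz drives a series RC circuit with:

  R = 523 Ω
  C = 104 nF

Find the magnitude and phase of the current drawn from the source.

Step 1 — Angular frequency: ω = 2π·f = 2π·3290 = 2.067e+04 rad/s.
Step 2 — Component impedances:
  R: Z = R = 523 Ω
  C: Z = 1/(jωC) = -j/(ω·C) = 0 - j465.1 Ω
Step 3 — Series combination: Z_total = R + C = 523 - j465.1 Ω = 699.9∠-41.6° Ω.
Step 4 — Source phasor: V = 5∠-11.5° V = 4.9 - j0.9968 V.
Step 5 — Ohm's law: I = V / Z_total = (4.9 - j0.9968) / (523 - j465.1) = 0.006177 + j0.003588 A.
Step 6 — Convert to polar: |I| = 0.007144 A, ∠I = 30.1°.

I = 0.007144∠30.1° A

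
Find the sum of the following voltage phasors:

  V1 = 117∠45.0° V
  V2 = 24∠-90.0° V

Step 1 — Convert each phasor to rectangular form:
  V1 = 117·(cos(45.0°) + j·sin(45.0°)) = 82.73 + j82.73 V
  V2 = 24·(cos(-90.0°) + j·sin(-90.0°)) = 0 - j24 V
Step 2 — Sum components: V_total = 82.73 + j58.73 V.
Step 3 — Convert to polar: |V_total| = 101.5 V, ∠V_total = 35.4°.

V_total = 101.5∠35.4° V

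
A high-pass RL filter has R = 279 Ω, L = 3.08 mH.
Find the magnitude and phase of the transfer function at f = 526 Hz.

Step 1 — Angular frequency: ω = 2π·526 = 3305 rad/s.
Step 2 — Transfer function: H(jω) = jωL/(R + jωL).
Step 3 — Numerator jωL = j·10.18; denominator R + jωL = 279 + j10.18.
Step 4 — H = 0.001329 + j0.03644.
Step 5 — Magnitude: |H| = 0.03646 (-28.8 dB); phase: φ = 87.9°.

|H| = 0.03646 (-28.8 dB), φ = 87.9°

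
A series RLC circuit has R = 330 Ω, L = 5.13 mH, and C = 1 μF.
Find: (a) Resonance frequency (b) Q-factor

Step 1 — Resonance condition Im(Z)=0 gives ω₀ = 1/√(LC).
Step 2 — ω₀ = 1/√(0.00513·1e-06) = 1.396e+04 rad/s.
Step 3 — f₀ = ω₀/(2π) = 2222 Hz.
Step 4 — Series Q: Q = ω₀L/R = 1.396e+04·0.00513/330 = 0.217.

(a) f₀ = 2222 Hz  (b) Q = 0.217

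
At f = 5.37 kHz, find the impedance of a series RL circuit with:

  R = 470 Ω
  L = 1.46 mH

Step 1 — Angular frequency: ω = 2π·f = 2π·5370 = 3.374e+04 rad/s.
Step 2 — Component impedances:
  R: Z = R = 470 Ω
  L: Z = jωL = j·3.374e+04·0.00146 = 0 + j49.26 Ω
Step 3 — Series combination: Z_total = R + L = 470 + j49.26 Ω = 472.6∠6.0° Ω.

Z = 470 + j49.26 Ω = 472.6∠6.0° Ω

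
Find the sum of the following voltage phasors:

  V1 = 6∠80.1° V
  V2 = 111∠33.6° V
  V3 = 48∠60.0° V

Step 1 — Convert each phasor to rectangular form:
  V1 = 6·(cos(80.1°) + j·sin(80.1°)) = 1.032 + j5.911 V
  V2 = 111·(cos(33.6°) + j·sin(33.6°)) = 92.45 + j61.43 V
  V3 = 48·(cos(60.0°) + j·sin(60.0°)) = 24 + j41.57 V
Step 2 — Sum components: V_total = 117.5 + j108.9 V.
Step 3 — Convert to polar: |V_total| = 160.2 V, ∠V_total = 42.8°.

V_total = 160.2∠42.8° V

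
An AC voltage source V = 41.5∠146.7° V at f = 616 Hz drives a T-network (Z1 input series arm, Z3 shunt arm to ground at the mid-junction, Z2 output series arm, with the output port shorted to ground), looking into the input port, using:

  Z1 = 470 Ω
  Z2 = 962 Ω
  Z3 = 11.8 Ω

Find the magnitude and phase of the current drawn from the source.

Step 1 — Angular frequency: ω = 2π·f = 2π·616 = 3870 rad/s.
Step 2 — Component impedances:
  Z1: Z = R = 470 Ω
  Z2: Z = R = 962 Ω
  Z3: Z = R = 11.8 Ω
Step 3 — With the output port shorted to ground, the output series arm Z2 runs from the junction to ground; the shunt arm Z3 also runs from the junction to ground. They appear in parallel: Z3 || Z2 = 11.66 Ω.
Step 4 — Series with input arm Z1: Z_in = Z1 + (Z3 || Z2) = 481.7 Ω = 481.7∠0.0° Ω.
Step 5 — Source phasor: V = 41.5∠146.7° V = -34.69 + j22.78 V.
Step 6 — Ohm's law: I = V / Z_total = (-34.69 + j22.78) / (481.7) = -0.07201 + j0.0473 A.
Step 7 — Convert to polar: |I| = 0.08616 A, ∠I = 146.7°.

I = 0.08616∠146.7° A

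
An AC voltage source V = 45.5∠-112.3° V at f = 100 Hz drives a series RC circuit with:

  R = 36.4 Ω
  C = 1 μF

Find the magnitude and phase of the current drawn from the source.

Step 1 — Angular frequency: ω = 2π·f = 2π·100 = 628.3 rad/s.
Step 2 — Component impedances:
  R: Z = R = 36.4 Ω
  C: Z = 1/(jωC) = -j/(ω·C) = 0 - j1592 Ω
Step 3 — Series combination: Z_total = R + C = 36.4 - j1592 Ω = 1592∠-88.7° Ω.
Step 4 — Source phasor: V = 45.5∠-112.3° V = -17.27 - j42.1 V.
Step 5 — Ohm's law: I = V / Z_total = (-17.27 - j42.1) / (36.4 - j1592) = 0.02619 - j0.01145 A.
Step 6 — Convert to polar: |I| = 0.02858 A, ∠I = -23.6°.

I = 0.02858∠-23.6° A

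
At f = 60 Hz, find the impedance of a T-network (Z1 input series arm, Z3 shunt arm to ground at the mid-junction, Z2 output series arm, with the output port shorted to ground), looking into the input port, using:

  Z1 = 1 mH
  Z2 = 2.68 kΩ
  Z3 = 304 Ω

Step 1 — Angular frequency: ω = 2π·f = 2π·60 = 377 rad/s.
Step 2 — Component impedances:
  Z1: Z = jωL = j·377·0.001 = 0 + j0.377 Ω
  Z2: Z = R = 2680 Ω
  Z3: Z = R = 304 Ω
Step 3 — With the output port shorted to ground, the output series arm Z2 runs from the junction to ground; the shunt arm Z3 also runs from the junction to ground. They appear in parallel: Z3 || Z2 = 273 Ω.
Step 4 — Series with input arm Z1: Z_in = Z1 + (Z3 || Z2) = 273 + j0.377 Ω = 273∠0.1° Ω.

Z = 273 + j0.377 Ω = 273∠0.1° Ω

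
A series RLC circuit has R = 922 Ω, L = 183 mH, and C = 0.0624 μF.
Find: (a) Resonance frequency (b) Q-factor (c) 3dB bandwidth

Step 1 — Resonance: ω₀ = 1/√(LC) = 1/√(0.183·6.24e-08) = 9358 rad/s.
Step 2 — f₀ = ω₀/(2π) = 1489 Hz.
Step 3 — Series Q: Q = ω₀L/R = 9358·0.183/922 = 1.857.
Step 4 — Bandwidth: Δω = ω₀/Q = 5038 rad/s; BW = Δω/(2π) = 801.9 Hz.

(a) f₀ = 1489 Hz  (b) Q = 1.857  (c) BW = 801.9 Hz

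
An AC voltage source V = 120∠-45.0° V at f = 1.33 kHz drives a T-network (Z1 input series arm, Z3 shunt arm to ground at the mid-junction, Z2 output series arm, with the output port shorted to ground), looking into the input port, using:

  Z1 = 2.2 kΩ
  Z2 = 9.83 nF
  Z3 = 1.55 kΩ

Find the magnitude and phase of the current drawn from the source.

Step 1 — Angular frequency: ω = 2π·f = 2π·1330 = 8357 rad/s.
Step 2 — Component impedances:
  Z1: Z = R = 2200 Ω
  Z2: Z = 1/(jωC) = -j/(ω·C) = 0 - j1.217e+04 Ω
  Z3: Z = R = 1550 Ω
Step 3 — With the output port shorted to ground, the output series arm Z2 runs from the junction to ground; the shunt arm Z3 also runs from the junction to ground. They appear in parallel: Z3 || Z2 = 1525 - j194.2 Ω.
Step 4 — Series with input arm Z1: Z_in = Z1 + (Z3 || Z2) = 3725 - j194.2 Ω = 3730∠-3.0° Ω.
Step 5 — Source phasor: V = 120∠-45.0° V = 84.85 - j84.85 V.
Step 6 — Ohm's law: I = V / Z_total = (84.85 - j84.85) / (3725 - j194.2) = 0.0239 - j0.02153 A.
Step 7 — Convert to polar: |I| = 0.03217 A, ∠I = -42.0°.

I = 0.03217∠-42.0° A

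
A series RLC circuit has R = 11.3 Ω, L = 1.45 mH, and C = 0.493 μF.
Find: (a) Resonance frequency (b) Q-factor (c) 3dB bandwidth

Step 1 — Resonance: ω₀ = 1/√(LC) = 1/√(0.00145·4.93e-07) = 3.74e+04 rad/s.
Step 2 — f₀ = ω₀/(2π) = 5953 Hz.
Step 3 — Series Q: Q = ω₀L/R = 3.74e+04·0.00145/11.3 = 4.799.
Step 4 — Bandwidth: Δω = ω₀/Q = 7793 rad/s; BW = Δω/(2π) = 1240 Hz.

(a) f₀ = 5953 Hz  (b) Q = 4.799  (c) BW = 1240 Hz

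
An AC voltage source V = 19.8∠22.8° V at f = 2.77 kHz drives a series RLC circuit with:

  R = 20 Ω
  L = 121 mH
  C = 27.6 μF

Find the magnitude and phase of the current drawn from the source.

Step 1 — Angular frequency: ω = 2π·f = 2π·2770 = 1.74e+04 rad/s.
Step 2 — Component impedances:
  R: Z = R = 20 Ω
  L: Z = jωL = j·1.74e+04·0.121 = 0 + j2106 Ω
  C: Z = 1/(jωC) = -j/(ω·C) = 0 - j2.082 Ω
Step 3 — Series combination: Z_total = R + L + C = 20 + j2104 Ω = 2104∠89.5° Ω.
Step 4 — Source phasor: V = 19.8∠22.8° V = 18.25 + j7.673 V.
Step 5 — Ohm's law: I = V / Z_total = (18.25 + j7.673) / (20 + j2104) = 0.003729 - j0.00864 A.
Step 6 — Convert to polar: |I| = 0.009411 A, ∠I = -66.7°.

I = 0.009411∠-66.7° A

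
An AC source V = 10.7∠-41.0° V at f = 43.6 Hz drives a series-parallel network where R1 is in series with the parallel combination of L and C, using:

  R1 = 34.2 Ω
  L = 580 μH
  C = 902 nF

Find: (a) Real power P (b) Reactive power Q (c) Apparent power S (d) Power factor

Step 1 — Angular frequency: ω = 2π·f = 2π·43.6 = 273.9 rad/s.
Step 2 — Component impedances:
  R1: Z = R = 34.2 Ω
  L: Z = jωL = j·273.9·0.00058 = 0 + j0.1589 Ω
  C: Z = 1/(jωC) = -j/(ω·C) = 0 - j4047 Ω
Step 3 — Parallel branch: L || C = 1/(1/L + 1/C) = 0 + j0.1589 Ω.
Step 4 — Series with R1: Z_total = R1 + (L || C) = 34.2 + j0.1589 Ω = 34.2∠0.3° Ω.
Step 5 — Source phasor: V = 10.7∠-41.0° V = 8.075 - j7.02 V.
Step 6 — Current: I = V / Z = 0.2352 - j0.2064 A = 0.3129∠-41.3° A.
Step 7 — Complex power: S = V·I* = 3.348 + j0.01555 VA.
Step 8 — Real power: P = Re(S) = 3.348 W.
Step 9 — Reactive power: Q = Im(S) = 0.01555 VAR.
Step 10 — Apparent power: |S| = 3.348 VA.
Step 11 — Power factor: PF = P/|S| = 1 (lagging).

(a) P = 3.348 W  (b) Q = 0.01555 VAR  (c) S = 3.348 VA  (d) PF = 1 (lagging)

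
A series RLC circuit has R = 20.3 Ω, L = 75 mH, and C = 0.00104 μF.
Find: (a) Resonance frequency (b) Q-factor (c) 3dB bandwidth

Step 1 — Resonance condition Im(Z)=0 gives ω₀ = 1/√(LC).
Step 2 — ω₀ = 1/√(0.075·1.04e-09) = 1.132e+05 rad/s.
Step 3 — f₀ = ω₀/(2π) = 1.802e+04 Hz.
Step 4 — Series Q: Q = ω₀L/R = 1.132e+05·0.075/20.3 = 418.3.
Step 5 — 3dB bandwidth: Δω = ω₀/Q = 270.7 rad/s; BW = Δω/(2π) = 43.08 Hz.

(a) f₀ = 1.802e+04 Hz  (b) Q = 418.3  (c) BW = 43.08 Hz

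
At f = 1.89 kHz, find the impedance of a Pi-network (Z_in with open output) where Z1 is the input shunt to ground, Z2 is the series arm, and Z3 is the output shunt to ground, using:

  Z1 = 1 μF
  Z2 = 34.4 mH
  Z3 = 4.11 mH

Step 1 — Angular frequency: ω = 2π·f = 2π·1890 = 1.188e+04 rad/s.
Step 2 — Component impedances:
  Z1: Z = 1/(jωC) = -j/(ω·C) = 0 - j84.21 Ω
  Z2: Z = jωL = j·1.188e+04·0.0344 = 0 + j408.5 Ω
  Z3: Z = jωL = j·1.188e+04·0.00411 = 0 + j48.81 Ω
Step 3 — With open output, the series arm Z2 and the output shunt Z3 appear in series to ground: Z2 + Z3 = 0 + j457.3 Ω.
Step 4 — Parallel with input shunt Z1: Z_in = Z1 || (Z2 + Z3) = 0 - j103.2 Ω = 103.2∠-90.0° Ω.

Z = 0 - j103.2 Ω = 103.2∠-90.0° Ω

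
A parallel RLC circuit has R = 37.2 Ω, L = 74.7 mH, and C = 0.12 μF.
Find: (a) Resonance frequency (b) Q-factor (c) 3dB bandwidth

Step 1 — Resonance: ω₀ = 1/√(LC) = 1/√(0.0747·1.2e-07) = 1.056e+04 rad/s.
Step 2 — f₀ = ω₀/(2π) = 1681 Hz.
Step 3 — Parallel Q: Q = R/(ω₀L) = 37.2/(1.056e+04·0.0747) = 0.04715.
Step 4 — Bandwidth: Δω = ω₀/Q = 2.24e+05 rad/s; BW = Δω/(2π) = 3.565e+04 Hz.

(a) f₀ = 1681 Hz  (b) Q = 0.04715  (c) BW = 3.565e+04 Hz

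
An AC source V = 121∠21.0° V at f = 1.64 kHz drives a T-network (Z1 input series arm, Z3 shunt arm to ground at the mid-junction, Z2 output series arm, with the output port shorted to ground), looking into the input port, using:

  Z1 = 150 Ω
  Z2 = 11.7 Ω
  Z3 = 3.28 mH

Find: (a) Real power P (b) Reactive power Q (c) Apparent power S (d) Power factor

Step 1 — Angular frequency: ω = 2π·f = 2π·1640 = 1.03e+04 rad/s.
Step 2 — Component impedances:
  Z1: Z = R = 150 Ω
  Z2: Z = R = 11.7 Ω
  Z3: Z = jωL = j·1.03e+04·0.00328 = 0 + j33.8 Ω
Step 3 — With the output port shorted to ground, the output series arm Z2 runs from the junction to ground; the shunt arm Z3 also runs from the junction to ground. They appear in parallel: Z3 || Z2 = 10.45 + j3.617 Ω.
Step 4 — Series with input arm Z1: Z_in = Z1 + (Z3 || Z2) = 160.4 + j3.617 Ω = 160.5∠1.3° Ω.
Step 5 — Source phasor: V = 121∠21.0° V = 113 + j43.36 V.
Step 6 — Current: I = V / Z = 0.7098 + j0.2543 A = 0.7539∠19.7° A.
Step 7 — Complex power: S = V·I* = 91.2 + j2.056 VA.
Step 8 — Real power: P = Re(S) = 91.2 W.
Step 9 — Reactive power: Q = Im(S) = 2.056 VAR.
Step 10 — Apparent power: |S| = 91.23 VA.
Step 11 — Power factor: PF = P/|S| = 0.9997 (lagging).

(a) P = 91.2 W  (b) Q = 2.056 VAR  (c) S = 91.23 VA  (d) PF = 0.9997 (lagging)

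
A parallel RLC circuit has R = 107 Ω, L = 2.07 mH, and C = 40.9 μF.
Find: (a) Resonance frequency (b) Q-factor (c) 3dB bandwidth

Step 1 — Resonance: ω₀ = 1/√(LC) = 1/√(0.00207·4.09e-05) = 3437 rad/s.
Step 2 — f₀ = ω₀/(2π) = 547 Hz.
Step 3 — Parallel Q: Q = R/(ω₀L) = 107/(3437·0.00207) = 15.04.
Step 4 — Bandwidth: Δω = ω₀/Q = 228.5 rad/s; BW = Δω/(2π) = 36.37 Hz.

(a) f₀ = 547 Hz  (b) Q = 15.04  (c) BW = 36.37 Hz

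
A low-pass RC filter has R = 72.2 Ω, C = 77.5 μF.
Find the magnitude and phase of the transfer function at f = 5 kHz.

Step 1 — Angular frequency: ω = 2π·5000 = 3.142e+04 rad/s.
Step 2 — Transfer function: H(jω) = 1/(1 + jωRC).
Step 3 — Denominator: 1 + jωRC = 1 + j·3.142e+04·72.2·7.75e-05 = 1 + j175.8.
Step 4 — H = 3.236e-05 - j0.005688.
Step 5 — Magnitude: |H| = 0.005689 (-44.9 dB); phase: φ = -89.7°.

|H| = 0.005689 (-44.9 dB), φ = -89.7°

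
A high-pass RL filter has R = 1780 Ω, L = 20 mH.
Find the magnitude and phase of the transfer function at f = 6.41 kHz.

Step 1 — Angular frequency: ω = 2π·6410 = 4.028e+04 rad/s.
Step 2 — Transfer function: H(jω) = jωL/(R + jωL).
Step 3 — Numerator jωL = j·805.5; denominator R + jωL = 1780 + j805.5.
Step 4 — H = 0.17 + j0.3756.
Step 5 — Magnitude: |H| = 0.4123 (-7.7 dB); phase: φ = 65.7°.

|H| = 0.4123 (-7.7 dB), φ = 65.7°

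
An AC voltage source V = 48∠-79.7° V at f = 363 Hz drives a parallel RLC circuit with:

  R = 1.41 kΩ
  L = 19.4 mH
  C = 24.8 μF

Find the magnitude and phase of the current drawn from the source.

Step 1 — Angular frequency: ω = 2π·f = 2π·363 = 2281 rad/s.
Step 2 — Component impedances:
  R: Z = R = 1410 Ω
  L: Z = jωL = j·2281·0.0194 = 0 + j44.25 Ω
  C: Z = 1/(jωC) = -j/(ω·C) = 0 - j17.68 Ω
Step 3 — Parallel combination: 1/Z_total = 1/R + 1/L + 1/C; Z_total = 0.6146 - j29.43 Ω = 29.44∠-88.8° Ω.
Step 4 — Source phasor: V = 48∠-79.7° V = 8.583 - j47.23 V.
Step 5 — Ohm's law: I = V / Z_total = (8.583 - j47.23) / (0.6146 - j29.43) = 1.61 + j0.258 A.
Step 6 — Convert to polar: |I| = 1.631 A, ∠I = 9.1°.

I = 1.631∠9.1° A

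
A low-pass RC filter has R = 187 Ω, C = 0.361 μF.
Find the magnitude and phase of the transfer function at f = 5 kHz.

Step 1 — Angular frequency: ω = 2π·5000 = 3.142e+04 rad/s.
Step 2 — Transfer function: H(jω) = 1/(1 + jωRC).
Step 3 — Denominator: 1 + jωRC = 1 + j·3.142e+04·187·3.61e-07 = 1 + j2.121.
Step 4 — H = 0.1819 - j0.3858.
Step 5 — Magnitude: |H| = 0.4265 (-7.4 dB); phase: φ = -64.8°.

|H| = 0.4265 (-7.4 dB), φ = -64.8°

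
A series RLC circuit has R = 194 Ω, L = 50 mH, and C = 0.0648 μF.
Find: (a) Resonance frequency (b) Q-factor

Step 1 — Resonance condition Im(Z)=0 gives ω₀ = 1/√(LC).
Step 2 — ω₀ = 1/√(0.05·6.48e-08) = 1.757e+04 rad/s.
Step 3 — f₀ = ω₀/(2π) = 2796 Hz.
Step 4 — Series Q: Q = ω₀L/R = 1.757e+04·0.05/194 = 4.528.

(a) f₀ = 2796 Hz  (b) Q = 4.528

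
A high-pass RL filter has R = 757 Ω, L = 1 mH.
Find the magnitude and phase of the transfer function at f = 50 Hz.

Step 1 — Angular frequency: ω = 2π·50 = 314.2 rad/s.
Step 2 — Transfer function: H(jω) = jωL/(R + jωL).
Step 3 — Numerator jωL = j·0.3142; denominator R + jωL = 757 + j0.3142.
Step 4 — H = 1.722e-07 + j0.000415.
Step 5 — Magnitude: |H| = 0.000415 (-67.6 dB); phase: φ = 90.0°.

|H| = 0.000415 (-67.6 dB), φ = 90.0°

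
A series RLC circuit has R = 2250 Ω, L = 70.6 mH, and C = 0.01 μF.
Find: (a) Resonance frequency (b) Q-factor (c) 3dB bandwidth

Step 1 — Resonance: ω₀ = 1/√(LC) = 1/√(0.0706·1e-08) = 3.764e+04 rad/s.
Step 2 — f₀ = ω₀/(2π) = 5990 Hz.
Step 3 — Series Q: Q = ω₀L/R = 3.764e+04·0.0706/2250 = 1.181.
Step 4 — Bandwidth: Δω = ω₀/Q = 3.187e+04 rad/s; BW = Δω/(2π) = 5072 Hz.

(a) f₀ = 5990 Hz  (b) Q = 1.181  (c) BW = 5072 Hz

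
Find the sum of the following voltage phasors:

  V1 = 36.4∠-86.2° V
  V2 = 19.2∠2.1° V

Step 1 — Convert each phasor to rectangular form:
  V1 = 36.4·(cos(-86.2°) + j·sin(-86.2°)) = 2.412 - j36.32 V
  V2 = 19.2·(cos(2.1°) + j·sin(2.1°)) = 19.19 + j0.7036 V
Step 2 — Sum components: V_total = 21.6 - j35.62 V.
Step 3 — Convert to polar: |V_total| = 41.65 V, ∠V_total = -58.8°.

V_total = 41.65∠-58.8° V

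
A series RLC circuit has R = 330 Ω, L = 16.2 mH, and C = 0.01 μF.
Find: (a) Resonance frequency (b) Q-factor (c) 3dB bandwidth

Step 1 — Resonance condition Im(Z)=0 gives ω₀ = 1/√(LC).
Step 2 — ω₀ = 1/√(0.0162·1e-08) = 7.857e+04 rad/s.
Step 3 — f₀ = ω₀/(2π) = 1.25e+04 Hz.
Step 4 — Series Q: Q = ω₀L/R = 7.857e+04·0.0162/330 = 3.857.
Step 5 — 3dB bandwidth: Δω = ω₀/Q = 2.037e+04 rad/s; BW = Δω/(2π) = 3242 Hz.

(a) f₀ = 1.25e+04 Hz  (b) Q = 3.857  (c) BW = 3242 Hz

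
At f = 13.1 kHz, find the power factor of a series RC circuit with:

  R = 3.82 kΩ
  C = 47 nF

Step 1 — Angular frequency: ω = 2π·f = 2π·1.31e+04 = 8.231e+04 rad/s.
Step 2 — Component impedances:
  R: Z = R = 3820 Ω
  C: Z = 1/(jωC) = -j/(ω·C) = 0 - j258.5 Ω
Step 3 — Series combination: Z_total = R + C = 3820 - j258.5 Ω = 3829∠-3.9° Ω.
Step 4 — Power factor: PF = cos(φ) = Re(Z)/|Z| = 3820/3828.7 = 0.9977.
Step 5 — Type: Im(Z) = -258.5 ⇒ leading (phase φ = -3.9°).

PF = 0.9977 (leading, φ = -3.9°)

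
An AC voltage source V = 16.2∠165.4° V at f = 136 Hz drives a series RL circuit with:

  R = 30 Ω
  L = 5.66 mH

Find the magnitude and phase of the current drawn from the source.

Step 1 — Angular frequency: ω = 2π·f = 2π·136 = 854.5 rad/s.
Step 2 — Component impedances:
  R: Z = R = 30 Ω
  L: Z = jωL = j·854.5·0.00566 = 0 + j4.837 Ω
Step 3 — Series combination: Z_total = R + L = 30 + j4.837 Ω = 30.39∠9.2° Ω.
Step 4 — Source phasor: V = 16.2∠165.4° V = -15.68 + j4.084 V.
Step 5 — Ohm's law: I = V / Z_total = (-15.68 + j4.084) / (30 + j4.837) = -0.4879 + j0.2148 A.
Step 6 — Convert to polar: |I| = 0.5331 A, ∠I = 156.2°.

I = 0.5331∠156.2° A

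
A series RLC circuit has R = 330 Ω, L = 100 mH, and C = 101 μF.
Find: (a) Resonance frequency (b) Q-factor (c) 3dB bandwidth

Step 1 — Resonance condition Im(Z)=0 gives ω₀ = 1/√(LC).
Step 2 — ω₀ = 1/√(0.1·0.000101) = 314.7 rad/s.
Step 3 — f₀ = ω₀/(2π) = 50.08 Hz.
Step 4 — Series Q: Q = ω₀L/R = 314.7·0.1/330 = 0.09535.
Step 5 — 3dB bandwidth: Δω = ω₀/Q = 3300 rad/s; BW = Δω/(2π) = 525.2 Hz.

(a) f₀ = 50.08 Hz  (b) Q = 0.09535  (c) BW = 525.2 Hz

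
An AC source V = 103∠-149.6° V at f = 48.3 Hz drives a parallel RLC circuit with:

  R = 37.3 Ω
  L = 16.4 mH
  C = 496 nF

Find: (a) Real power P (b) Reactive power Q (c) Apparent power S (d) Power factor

Step 1 — Angular frequency: ω = 2π·f = 2π·48.3 = 303.5 rad/s.
Step 2 — Component impedances:
  R: Z = R = 37.3 Ω
  L: Z = jωL = j·303.5·0.0164 = 0 + j4.977 Ω
  C: Z = 1/(jωC) = -j/(ω·C) = 0 - j6643 Ω
Step 3 — Parallel combination: 1/Z_total = 1/R + 1/L + 1/C; Z_total = 0.6534 + j4.894 Ω = 4.937∠82.4° Ω.
Step 4 — Source phasor: V = 103∠-149.6° V = -88.84 - j52.12 V.
Step 5 — Current: I = V / Z = -12.85 + j16.44 A = 20.86∠128.0° A.
Step 6 — Complex power: S = V·I* = 284.4 + j2130 VA.
Step 7 — Real power: P = Re(S) = 284.4 W.
Step 8 — Reactive power: Q = Im(S) = 2130 VAR.
Step 9 — Apparent power: |S| = 2149 VA.
Step 10 — Power factor: PF = P/|S| = 0.1324 (lagging).

(a) P = 284.4 W  (b) Q = 2130 VAR  (c) S = 2149 VA  (d) PF = 0.1324 (lagging)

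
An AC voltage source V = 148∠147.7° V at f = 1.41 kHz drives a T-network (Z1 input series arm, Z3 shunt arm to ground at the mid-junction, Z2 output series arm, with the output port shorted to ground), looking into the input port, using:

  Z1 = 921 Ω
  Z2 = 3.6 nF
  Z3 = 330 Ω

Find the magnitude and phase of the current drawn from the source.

Step 1 — Angular frequency: ω = 2π·f = 2π·1410 = 8859 rad/s.
Step 2 — Component impedances:
  Z1: Z = R = 921 Ω
  Z2: Z = 1/(jωC) = -j/(ω·C) = 0 - j3.135e+04 Ω
  Z3: Z = R = 330 Ω
Step 3 — With the output port shorted to ground, the output series arm Z2 runs from the junction to ground; the shunt arm Z3 also runs from the junction to ground. They appear in parallel: Z3 || Z2 = 330 - j3.473 Ω.
Step 4 — Series with input arm Z1: Z_in = Z1 + (Z3 || Z2) = 1251 - j3.473 Ω = 1251∠-0.2° Ω.
Step 5 — Source phasor: V = 148∠147.7° V = -125.1 + j79.08 V.
Step 6 — Ohm's law: I = V / Z_total = (-125.1 + j79.08) / (1251 - j3.473) = -0.1002 + j0.06294 A.
Step 7 — Convert to polar: |I| = 0.1183 A, ∠I = 147.9°.

I = 0.1183∠147.9° A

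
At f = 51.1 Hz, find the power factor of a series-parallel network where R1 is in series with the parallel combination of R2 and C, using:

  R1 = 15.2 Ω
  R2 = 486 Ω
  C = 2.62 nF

Step 1 — Angular frequency: ω = 2π·f = 2π·51.1 = 321.1 rad/s.
Step 2 — Component impedances:
  R1: Z = R = 15.2 Ω
  R2: Z = R = 486 Ω
  C: Z = 1/(jωC) = -j/(ω·C) = 0 - j1.189e+06 Ω
Step 3 — Parallel branch: R2 || C = 1/(1/R2 + 1/C) = 486 - j0.1987 Ω.
Step 4 — Series with R1: Z_total = R1 + (R2 || C) = 501.2 - j0.1987 Ω = 501.2∠-0.0° Ω.
Step 5 — Power factor: PF = cos(φ) = Re(Z)/|Z| = 501.2/501.2 = 1.
Step 6 — Type: Im(Z) = -0.1987 ⇒ leading (phase φ = -0.0°).

PF = 1 (leading, φ = -0.0°)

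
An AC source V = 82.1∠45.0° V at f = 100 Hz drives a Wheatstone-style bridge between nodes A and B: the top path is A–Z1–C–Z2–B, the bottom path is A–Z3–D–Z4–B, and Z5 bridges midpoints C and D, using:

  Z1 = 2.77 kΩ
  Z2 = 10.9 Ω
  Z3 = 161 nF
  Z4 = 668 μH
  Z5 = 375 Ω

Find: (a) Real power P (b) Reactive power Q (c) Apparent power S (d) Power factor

Step 1 — Angular frequency: ω = 2π·f = 2π·100 = 628.3 rad/s.
Step 2 — Component impedances:
  Z1: Z = R = 2770 Ω
  Z2: Z = R = 10.9 Ω
  Z3: Z = 1/(jωC) = -j/(ω·C) = 0 - j9885 Ω
  Z4: Z = jωL = j·628.3·0.000668 = 0 + j0.4197 Ω
  Z5: Z = R = 375 Ω
Step 3 — Bridge requires nodal analysis (the Z5 bridge couples midpoints C and D, so the two paths cannot be reduced to a simple series/parallel combination). Setting node B to ground and injecting 1 A at node A, the 3-node admittance system at A, C, D solves to V_A = Z_AB = 2577 - j724.8 Ω = 2677∠-15.7° Ω.
Step 4 — Source phasor: V = 82.1∠45.0° V = 58.05 + j58.05 V.
Step 5 — Current: I = V / Z = 0.01501 + j0.02675 A = 0.03067∠60.7° A.
Step 6 — Complex power: S = V·I* = 2.424 - j0.6819 VA.
Step 7 — Real power: P = Re(S) = 2.424 W.
Step 8 — Reactive power: Q = Im(S) = -0.6819 VAR.
Step 9 — Apparent power: |S| = 2.518 VA.
Step 10 — Power factor: PF = P/|S| = 0.9626 (leading).

(a) P = 2.424 W  (b) Q = -0.6819 VAR  (c) S = 2.518 VA  (d) PF = 0.9626 (leading)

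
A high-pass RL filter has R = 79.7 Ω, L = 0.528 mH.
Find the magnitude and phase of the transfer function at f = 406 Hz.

Step 1 — Angular frequency: ω = 2π·406 = 2551 rad/s.
Step 2 — Transfer function: H(jω) = jωL/(R + jωL).
Step 3 — Numerator jωL = j·1.347; denominator R + jωL = 79.7 + j1.347.
Step 4 — H = 0.0002855 + j0.01689.
Step 5 — Magnitude: |H| = 0.0169 (-35.4 dB); phase: φ = 89.0°.

|H| = 0.0169 (-35.4 dB), φ = 89.0°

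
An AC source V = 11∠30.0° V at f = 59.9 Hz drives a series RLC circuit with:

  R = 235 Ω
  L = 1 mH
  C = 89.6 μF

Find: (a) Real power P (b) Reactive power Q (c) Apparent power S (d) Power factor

Step 1 — Angular frequency: ω = 2π·f = 2π·59.9 = 376.4 rad/s.
Step 2 — Component impedances:
  R: Z = R = 235 Ω
  L: Z = jωL = j·376.4·0.001 = 0 + j0.3764 Ω
  C: Z = 1/(jωC) = -j/(ω·C) = 0 - j29.65 Ω
Step 3 — Series combination: Z_total = R + L + C = 235 - j29.28 Ω = 236.8∠-7.1° Ω.
Step 4 — Source phasor: V = 11∠30.0° V = 9.526 + j5.5 V.
Step 5 — Current: I = V / Z = 0.03705 + j0.02802 A = 0.04645∠37.1° A.
Step 6 — Complex power: S = V·I* = 0.507 - j0.06317 VA.
Step 7 — Real power: P = Re(S) = 0.507 W.
Step 8 — Reactive power: Q = Im(S) = -0.06317 VAR.
Step 9 — Apparent power: |S| = 0.5109 VA.
Step 10 — Power factor: PF = P/|S| = 0.9923 (leading).

(a) P = 0.507 W  (b) Q = -0.06317 VAR  (c) S = 0.5109 VA  (d) PF = 0.9923 (leading)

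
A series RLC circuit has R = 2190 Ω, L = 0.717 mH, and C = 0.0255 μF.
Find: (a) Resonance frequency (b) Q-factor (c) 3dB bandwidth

Step 1 — Resonance condition Im(Z)=0 gives ω₀ = 1/√(LC).
Step 2 — ω₀ = 1/√(0.000717·2.55e-08) = 2.339e+05 rad/s.
Step 3 — f₀ = ω₀/(2π) = 3.722e+04 Hz.
Step 4 — Series Q: Q = ω₀L/R = 2.339e+05·0.000717/2190 = 0.07657.
Step 5 — 3dB bandwidth: Δω = ω₀/Q = 3.054e+06 rad/s; BW = Δω/(2π) = 4.861e+05 Hz.

(a) f₀ = 3.722e+04 Hz  (b) Q = 0.07657  (c) BW = 4.861e+05 Hz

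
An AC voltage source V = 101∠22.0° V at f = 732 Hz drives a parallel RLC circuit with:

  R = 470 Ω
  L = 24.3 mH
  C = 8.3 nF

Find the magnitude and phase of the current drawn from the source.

Step 1 — Angular frequency: ω = 2π·f = 2π·732 = 4599 rad/s.
Step 2 — Component impedances:
  R: Z = R = 470 Ω
  L: Z = jωL = j·4599·0.0243 = 0 + j111.8 Ω
  C: Z = 1/(jωC) = -j/(ω·C) = 0 - j2.62e+04 Ω
Step 3 — Parallel combination: 1/Z_total = 1/R + 1/L + 1/C; Z_total = 25.36 + j106.2 Ω = 109.2∠76.6° Ω.
Step 4 — Source phasor: V = 101∠22.0° V = 93.65 + j37.84 V.
Step 5 — Ohm's law: I = V / Z_total = (93.65 + j37.84) / (25.36 + j106.2) = 0.5363 - j0.7538 A.
Step 6 — Convert to polar: |I| = 0.9251 A, ∠I = -54.6°.

I = 0.9251∠-54.6° A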